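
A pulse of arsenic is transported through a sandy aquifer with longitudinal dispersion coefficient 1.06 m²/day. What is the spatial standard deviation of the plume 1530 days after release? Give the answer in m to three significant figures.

Dispersive spreading gives a Gaussian with σ² = 2Dt; advection only shifts the center.
σ = √(2 × 1.06 × 1530) = 57.0 m.

57.0 m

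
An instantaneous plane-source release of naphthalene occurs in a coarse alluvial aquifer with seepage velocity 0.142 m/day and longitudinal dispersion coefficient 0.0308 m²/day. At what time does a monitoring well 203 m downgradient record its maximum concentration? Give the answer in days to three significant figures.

1430 days

For the 1D instantaneous-source solution, setting ∂C/∂t = 0 at fixed x gives v²t² + 2Dt − x² = 0, so t = (√(D² + v²x²) − D)/v².
√(D² + v²x²) = √(0.0308² + 0.142² × 203²) = 28.83; v² = 0.020164.
t = (28.83 − 0.0308)/0.020164 = 1430 days (vs. the pure-advection estimate x/v = 1430 d).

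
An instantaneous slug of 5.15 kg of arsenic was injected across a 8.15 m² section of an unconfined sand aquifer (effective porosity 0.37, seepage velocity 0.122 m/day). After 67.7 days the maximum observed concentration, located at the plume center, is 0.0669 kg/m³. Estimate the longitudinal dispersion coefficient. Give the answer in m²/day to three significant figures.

0.766 m²/day

At the plume center C_max = M/(n_e·A·√(4πDt)), so D = M²/(4πt·(n_e·A·C_max)²).
n_e·A·C_max = 0.37 × 8.15 × 0.0669 = 0.2017 kg/m.
D = 5.15²/(4π × 67.7 × 0.2017²) = 0.766 m²/day.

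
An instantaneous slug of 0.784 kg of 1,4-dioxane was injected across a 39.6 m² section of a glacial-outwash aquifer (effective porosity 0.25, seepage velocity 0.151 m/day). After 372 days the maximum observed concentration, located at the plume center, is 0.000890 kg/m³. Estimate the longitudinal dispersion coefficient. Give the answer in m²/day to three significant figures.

At the plume center C_max = M/(n_e·A·√(4πDt)), so D = M²/(4πt·(n_e·A·C_max)²).
n_e·A·C_max = 0.25 × 39.6 × 0.000890 = 0.008811 kg/m.
D = 0.784²/(4π × 372 × 0.008811²) = 1.69 m²/day.

1.69 m²/day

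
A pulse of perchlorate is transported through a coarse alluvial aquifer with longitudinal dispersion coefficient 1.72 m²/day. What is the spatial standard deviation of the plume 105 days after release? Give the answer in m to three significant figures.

Dispersive spreading gives a Gaussian with σ² = 2Dt; advection only shifts the center.
σ = √(2 × 1.72 × 105) = 19.0 m.

19.0 m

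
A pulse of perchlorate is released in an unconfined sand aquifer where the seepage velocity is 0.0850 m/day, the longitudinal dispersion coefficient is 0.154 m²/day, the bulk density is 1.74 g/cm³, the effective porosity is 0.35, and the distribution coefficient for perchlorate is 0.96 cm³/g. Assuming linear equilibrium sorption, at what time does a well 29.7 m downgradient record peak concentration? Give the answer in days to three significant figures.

1900 days

Retardation factor R = 1 + ρ_b·K_d/n = 1 + 1.74 × 0.96/0.35 = 5.773.
Sorption retards both mechanisms: v_R = v/R = 0.01472 m/day, D_R = D/R = 0.02668 m²/day.
Peak time from v_R²t² + 2D_R t − x² = 0: t = (√(D_R² + v_R²x²) − D_R)/v_R².
√(D_R² + v_R²x²) = √(0.02668² + 0.01472² × 29.7²) = 0.4380; v_R² = 0.0002167.
t = (0.4380 − 0.02668)/0.0002167 = 1900 days.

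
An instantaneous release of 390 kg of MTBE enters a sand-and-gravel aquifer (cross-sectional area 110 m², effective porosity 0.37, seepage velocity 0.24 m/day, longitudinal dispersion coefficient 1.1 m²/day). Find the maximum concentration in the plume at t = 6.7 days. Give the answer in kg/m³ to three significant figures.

The peak of an instantaneous 1D plume sits at x = vt; there the Gaussian factor is 1 and C_max = M/(n_e·A·√(4πDt)), where n_e·A is the pore area the mass is dissolved in.
√(4πDt) = √(4π × 1.1 × 6.7) = 9.624 m, so C_max = 390/(0.37 × 110 × 9.624) = 0.996 kg/m³.

0.996 kg/m³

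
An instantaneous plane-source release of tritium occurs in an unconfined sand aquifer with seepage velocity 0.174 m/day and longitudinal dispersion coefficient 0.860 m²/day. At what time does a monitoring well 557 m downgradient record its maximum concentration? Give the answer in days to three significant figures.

3170 days

For the 1D instantaneous-source solution, setting ∂C/∂t = 0 at fixed x gives v²t² + 2Dt − x² = 0, so t = (√(D² + v²x²) − D)/v².
√(D² + v²x²) = √(0.860² + 0.174² × 557²) = 96.92; v² = 0.030276.
t = (96.92 − 0.860)/0.030276 = 3170 days (vs. the pure-advection estimate x/v = 3200 d).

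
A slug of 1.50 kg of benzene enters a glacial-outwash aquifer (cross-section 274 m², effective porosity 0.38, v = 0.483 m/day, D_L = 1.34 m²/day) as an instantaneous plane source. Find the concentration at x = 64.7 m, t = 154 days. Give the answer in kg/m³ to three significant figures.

For an instantaneous plane source, C(x,t) = M/(n_e·A·√(4πDt)) · exp(−(x−vt)²/(4Dt)), with n_e·A the pore (flow) area.
Plume center vt = 0.483 × 154 = 74.382 m, so the well at 64.7 m is 9.682 m upgradient of the peak.
√(4πDt) = 50.92 m, giving peak height M/(n_e·A·√(4πDt)) = 1.50/(0.38 × 274 × 50.92) = 0.0002829 kg/m³.
(x−vt)²/(4Dt) = (-9.682)²/(4 × 1.34 × 154) = 0.1136; exp(−0.1136) = 0.8926.
C = 0.0002829 × 0.8926 = 0.000253 kg/m³.

0.000253 kg/m³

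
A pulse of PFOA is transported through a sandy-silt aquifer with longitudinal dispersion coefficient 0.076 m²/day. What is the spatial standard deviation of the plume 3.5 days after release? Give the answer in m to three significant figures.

Dispersive spreading gives a Gaussian with σ² = 2Dt; advection only shifts the center.
σ = √(2 × 0.076 × 3.5) = 0.729 m.

0.729 m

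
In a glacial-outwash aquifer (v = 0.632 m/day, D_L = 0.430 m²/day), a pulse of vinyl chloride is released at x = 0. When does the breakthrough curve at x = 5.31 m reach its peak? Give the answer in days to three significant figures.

7.39 days

For the 1D instantaneous-source solution, setting ∂C/∂t = 0 at fixed x gives v²t² + 2Dt − x² = 0, so t = (√(D² + v²x²) − D)/v².
√(D² + v²x²) = √(0.430² + 0.632² × 5.31²) = 3.383; v² = 0.399424.
t = (3.383 − 0.430)/0.399424 = 7.39 days (vs. the pure-advection estimate x/v = 8.40 d).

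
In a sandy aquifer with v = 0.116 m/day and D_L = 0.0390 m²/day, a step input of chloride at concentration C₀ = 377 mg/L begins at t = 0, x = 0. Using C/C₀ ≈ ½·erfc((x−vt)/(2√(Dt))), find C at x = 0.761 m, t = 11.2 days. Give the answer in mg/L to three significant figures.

271 mg/L

For a continuous step input, C/C₀ ≈ ½·erfc((x−vt)/(2√(Dt))).
vt = 0.116 × 11.2 = 1.2992 m and 2√(Dt) = 2√(0.0390 × 11.2) = 1.322 m.
Argument (x−vt)/(2√(Dt)) = (0.761 − 1.2992)/1.322 = -0.4071; ½·erfc(-0.4071) = 0.7176.
C = 377 × 0.7176 = 271 mg/L.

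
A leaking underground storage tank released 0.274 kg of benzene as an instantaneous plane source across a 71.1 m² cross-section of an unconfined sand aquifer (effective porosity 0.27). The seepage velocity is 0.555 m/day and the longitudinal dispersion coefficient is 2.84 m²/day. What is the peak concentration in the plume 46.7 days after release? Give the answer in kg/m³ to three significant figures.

0.000350 kg/m³

The peak of an instantaneous 1D plume sits at x = vt; there the Gaussian factor is 1 and C_max = M/(n_e·A·√(4πDt)), where n_e·A is the pore area the mass is dissolved in.
√(4πDt) = √(4π × 2.84 × 46.7) = 40.82 m, so C_max = 0.274/(0.27 × 71.1 × 40.82) = 0.000350 kg/m³.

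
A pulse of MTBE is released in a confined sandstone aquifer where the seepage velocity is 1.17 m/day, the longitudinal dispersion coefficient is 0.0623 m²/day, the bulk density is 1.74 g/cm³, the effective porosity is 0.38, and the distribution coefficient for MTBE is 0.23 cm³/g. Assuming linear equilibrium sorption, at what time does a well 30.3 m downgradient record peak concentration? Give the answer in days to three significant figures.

Retardation factor R = 1 + ρ_b·K_d/n = 1 + 1.74 × 0.23/0.38 = 2.053.
Sorption retards both mechanisms: v_R = v/R = 0.5699 m/day, D_R = D/R = 0.03035 m²/day.
Peak time from v_R²t² + 2D_R t − x² = 0: t = (√(D_R² + v_R²x²) − D_R)/v_R².
√(D_R² + v_R²x²) = √(0.03035² + 0.5699² × 30.3²) = 17.27; v_R² = 0.3248.
t = (17.27 − 0.03035)/0.3248 = 53.1 days.

53.1 days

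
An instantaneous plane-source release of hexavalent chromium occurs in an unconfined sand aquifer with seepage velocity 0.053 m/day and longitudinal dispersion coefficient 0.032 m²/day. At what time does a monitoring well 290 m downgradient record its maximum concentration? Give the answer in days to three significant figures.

5460 days

For the 1D instantaneous-source solution, setting ∂C/∂t = 0 at fixed x gives v²t² + 2Dt − x² = 0, so t = (√(D² + v²x²) − D)/v².
√(D² + v²x²) = √(0.032² + 0.053² × 290²) = 15.37; v² = 0.002809.
t = (15.37 − 0.032)/0.002809 = 5460 days (vs. the pure-advection estimate x/v = 5470 d).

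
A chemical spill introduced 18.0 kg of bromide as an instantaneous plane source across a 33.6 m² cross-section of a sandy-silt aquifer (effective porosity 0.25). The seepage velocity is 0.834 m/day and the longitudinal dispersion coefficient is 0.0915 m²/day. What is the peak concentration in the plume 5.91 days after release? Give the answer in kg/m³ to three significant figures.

0.822 kg/m³

The peak of an instantaneous 1D plume sits at x = vt; there the Gaussian factor is 1 and C_max = M/(n_e·A·√(4πDt)), where n_e·A is the pore area the mass is dissolved in.
√(4πDt) = √(4π × 0.0915 × 5.91) = 2.607 m, so C_max = 18.0/(0.25 × 33.6 × 2.607) = 0.822 kg/m³.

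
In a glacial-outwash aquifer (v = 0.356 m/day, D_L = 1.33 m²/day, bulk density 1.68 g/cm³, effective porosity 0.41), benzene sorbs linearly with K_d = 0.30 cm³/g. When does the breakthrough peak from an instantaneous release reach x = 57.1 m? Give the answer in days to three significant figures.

Retardation factor R = 1 + ρ_b·K_d/n = 1 + 1.68 × 0.30/0.41 = 2.229.
Sorption retards both mechanisms: v_R = v/R = 0.1597 m/day, D_R = D/R = 0.5967 m²/day.
Peak time from v_R²t² + 2D_R t − x² = 0: t = (√(D_R² + v_R²x²) − D_R)/v_R².
√(D_R² + v_R²x²) = √(0.5967² + 0.1597² × 57.1²) = 9.138; v_R² = 0.02550.
t = (9.138 − 0.5967)/0.02550 = 335 days.

335 days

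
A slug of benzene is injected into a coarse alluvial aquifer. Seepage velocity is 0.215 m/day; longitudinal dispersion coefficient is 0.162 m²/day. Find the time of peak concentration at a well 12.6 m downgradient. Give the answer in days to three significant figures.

55.2 days

For the 1D instantaneous-source solution, setting ∂C/∂t = 0 at fixed x gives v²t² + 2Dt − x² = 0, so t = (√(D² + v²x²) − D)/v².
√(D² + v²x²) = √(0.162² + 0.215² × 12.6²) = 2.714; v² = 0.046225.
t = (2.714 − 0.162)/0.046225 = 55.2 days (vs. the pure-advection estimate x/v = 58.6 d).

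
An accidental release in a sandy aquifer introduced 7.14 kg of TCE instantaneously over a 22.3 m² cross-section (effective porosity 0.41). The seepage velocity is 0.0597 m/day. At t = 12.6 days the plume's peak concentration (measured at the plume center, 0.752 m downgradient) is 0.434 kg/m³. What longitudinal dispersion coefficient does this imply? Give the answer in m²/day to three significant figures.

At the plume center C_max = M/(n_e·A·√(4πDt)), so D = M²/(4πt·(n_e·A·C_max)²).
n_e·A·C_max = 0.41 × 22.3 × 0.434 = 3.968 kg/m.
D = 7.14²/(4π × 12.6 × 3.968²) = 0.0204 m²/day.

0.0204 m²/day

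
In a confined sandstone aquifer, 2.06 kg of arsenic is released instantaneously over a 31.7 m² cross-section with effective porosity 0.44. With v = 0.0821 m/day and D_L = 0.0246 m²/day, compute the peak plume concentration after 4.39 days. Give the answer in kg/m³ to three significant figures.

The peak of an instantaneous 1D plume sits at x = vt; there the Gaussian factor is 1 and C_max = M/(n_e·A·√(4πDt)), where n_e·A is the pore area the mass is dissolved in.
√(4πDt) = √(4π × 0.0246 × 4.39) = 1.165 m, so C_max = 2.06/(0.44 × 31.7 × 1.165) = 0.127 kg/m³.

0.127 kg/m³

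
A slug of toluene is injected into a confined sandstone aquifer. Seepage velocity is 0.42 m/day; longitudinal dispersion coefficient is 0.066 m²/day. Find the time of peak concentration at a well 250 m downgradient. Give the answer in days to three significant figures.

595 days

For the 1D instantaneous-source solution, setting ∂C/∂t = 0 at fixed x gives v²t² + 2Dt − x² = 0, so t = (√(D² + v²x²) − D)/v².
√(D² + v²x²) = √(0.066² + 0.42² × 250²) = 105.0; v² = 0.1764.
t = (105.0 − 0.066)/0.1764 = 595 days (vs. the pure-advection estimate x/v = 595 d).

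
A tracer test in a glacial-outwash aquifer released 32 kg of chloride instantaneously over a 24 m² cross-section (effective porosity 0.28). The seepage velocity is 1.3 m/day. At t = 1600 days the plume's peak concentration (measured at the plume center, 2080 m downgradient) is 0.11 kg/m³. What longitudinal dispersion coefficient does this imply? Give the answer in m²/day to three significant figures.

At the plume center C_max = M/(n_e·A·√(4πDt)), so D = M²/(4πt·(n_e·A·C_max)²).
n_e·A·C_max = 0.28 × 24 × 0.11 = 0.7392 kg/m.
D = 32²/(4π × 1600 × 0.7392²) = 0.0932 m²/day.

0.0932 m²/day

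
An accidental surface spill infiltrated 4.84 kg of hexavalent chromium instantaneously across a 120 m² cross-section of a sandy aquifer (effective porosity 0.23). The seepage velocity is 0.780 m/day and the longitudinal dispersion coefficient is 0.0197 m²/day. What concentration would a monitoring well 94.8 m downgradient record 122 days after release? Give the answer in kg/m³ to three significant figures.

0.0315 kg/m³

For an instantaneous plane source, C(x,t) = M/(n_e·A·√(4πDt)) · exp(−(x−vt)²/(4Dt)), with n_e·A the pore (flow) area.
Plume center vt = 0.780 × 122 = 95.16 m, so the well at 94.8 m is 0.36 m upgradient of the peak.
√(4πDt) = 5.496 m, giving peak height M/(n_e·A·√(4πDt)) = 4.84/(0.23 × 120 × 5.496) = 0.03191 kg/m³.
(x−vt)²/(4Dt) = (-0.36)²/(4 × 0.0197 × 122) = 0.01348; exp(−0.01348) = 0.9866.
C = 0.03191 × 0.9866 = 0.0315 kg/m³.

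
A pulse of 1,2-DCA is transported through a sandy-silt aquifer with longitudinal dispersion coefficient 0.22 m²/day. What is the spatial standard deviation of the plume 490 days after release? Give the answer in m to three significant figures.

14.7 m

Dispersive spreading gives a Gaussian with σ² = 2Dt; advection only shifts the center.
σ = √(2 × 0.22 × 490) = 14.7 m.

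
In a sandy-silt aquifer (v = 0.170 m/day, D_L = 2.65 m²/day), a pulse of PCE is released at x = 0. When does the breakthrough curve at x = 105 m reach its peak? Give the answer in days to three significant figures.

533 days

For the 1D instantaneous-source solution, setting ∂C/∂t = 0 at fixed x gives v²t² + 2Dt − x² = 0, so t = (√(D² + v²x²) − D)/v².
√(D² + v²x²) = √(2.65² + 0.170² × 105²) = 18.05; v² = 0.0289.
t = (18.05 − 2.65)/0.0289 = 533 days (vs. the pure-advection estimate x/v = 618 d).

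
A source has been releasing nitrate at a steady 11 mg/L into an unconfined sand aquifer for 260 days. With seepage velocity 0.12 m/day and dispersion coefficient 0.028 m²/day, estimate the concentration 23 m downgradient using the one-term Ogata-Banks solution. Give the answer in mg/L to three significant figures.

10.8 mg/L

For a continuous step input, C/C₀ ≈ ½·erfc((x−vt)/(2√(Dt))).
vt = 0.12 × 260 = 31.2 m and 2√(Dt) = 2√(0.028 × 260) = 5.396 m.
Argument (x−vt)/(2√(Dt)) = (23 − 31.2)/5.396 = -1.520; ½·erfc(-1.520) = 0.9842.
C = 11 × 0.9842 = 10.8 mg/L.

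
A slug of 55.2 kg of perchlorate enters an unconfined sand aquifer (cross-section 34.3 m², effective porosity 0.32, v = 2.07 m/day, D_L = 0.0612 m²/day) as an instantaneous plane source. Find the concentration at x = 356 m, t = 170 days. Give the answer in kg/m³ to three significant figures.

For an instantaneous plane source, C(x,t) = M/(n_e·A·√(4πDt)) · exp(−(x−vt)²/(4Dt)), with n_e·A the pore (flow) area.
Plume center vt = 2.07 × 170 = 351.9 m, so the well at 356 m is 4.1 m downgradient of the peak.
√(4πDt) = 11.43 m, giving peak height M/(n_e·A·√(4πDt)) = 55.2/(0.32 × 34.3 × 11.43) = 0.4400 kg/m³.
(x−vt)²/(4Dt) = (4.1)²/(4 × 0.0612 × 170) = 0.4039; exp(−0.4039) = 0.6677.
C = 0.4400 × 0.6677 = 0.294 kg/m³.

0.294 kg/m³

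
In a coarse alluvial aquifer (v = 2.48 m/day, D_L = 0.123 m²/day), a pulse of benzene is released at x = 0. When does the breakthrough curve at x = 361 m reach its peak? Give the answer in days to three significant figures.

For the 1D instantaneous-source solution, setting ∂C/∂t = 0 at fixed x gives v²t² + 2Dt − x² = 0, so t = (√(D² + v²x²) − D)/v².
√(D² + v²x²) = √(0.123² + 2.48² × 361²) = 895.3; v² = 6.1504.
t = (895.3 − 0.123)/6.1504 = 146 days (vs. the pure-advection estimate x/v = 146 d).

146 days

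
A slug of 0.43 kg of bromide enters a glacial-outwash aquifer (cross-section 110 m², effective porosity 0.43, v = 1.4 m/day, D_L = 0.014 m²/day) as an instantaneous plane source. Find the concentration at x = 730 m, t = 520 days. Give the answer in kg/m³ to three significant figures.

0.000828 kg/m³

For an instantaneous plane source, C(x,t) = M/(n_e·A·√(4πDt)) · exp(−(x−vt)²/(4Dt)), with n_e·A the pore (flow) area.
Plume center vt = 1.4 × 520 = 728 m, so the well at 730 m is 2 m downgradient of the peak.
√(4πDt) = 9.565 m, giving peak height M/(n_e·A·√(4πDt)) = 0.43/(0.43 × 110 × 9.565) = 0.0009504 kg/m³.
(x−vt)²/(4Dt) = (2)²/(4 × 0.014 × 520) = 0.1374; exp(−0.1374) = 0.8716.
C = 0.0009504 × 0.8716 = 0.000828 kg/m³.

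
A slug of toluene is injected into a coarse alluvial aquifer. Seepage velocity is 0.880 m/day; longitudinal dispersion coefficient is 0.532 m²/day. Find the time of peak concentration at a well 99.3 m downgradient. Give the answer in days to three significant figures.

For the 1D instantaneous-source solution, setting ∂C/∂t = 0 at fixed x gives v²t² + 2Dt − x² = 0, so t = (√(D² + v²x²) − D)/v².
√(D² + v²x²) = √(0.532² + 0.880² × 99.3²) = 87.39; v² = 0.7744.
t = (87.39 − 0.532)/0.7744 = 112 days (vs. the pure-advection estimate x/v = 113 d).

112 days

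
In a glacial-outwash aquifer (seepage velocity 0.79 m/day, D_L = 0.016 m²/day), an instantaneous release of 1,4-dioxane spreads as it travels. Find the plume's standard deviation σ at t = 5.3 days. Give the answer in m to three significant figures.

Dispersive spreading gives a Gaussian with σ² = 2Dt; advection only shifts the center.
σ = √(2 × 0.016 × 5.3) = 0.412 m.

0.412 m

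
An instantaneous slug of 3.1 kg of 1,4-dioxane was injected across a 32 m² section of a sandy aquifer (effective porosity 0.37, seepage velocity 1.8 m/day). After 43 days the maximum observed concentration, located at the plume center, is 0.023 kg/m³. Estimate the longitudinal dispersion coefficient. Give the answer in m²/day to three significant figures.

At the plume center C_max = M/(n_e·A·√(4πDt)), so D = M²/(4πt·(n_e·A·C_max)²).
n_e·A·C_max = 0.37 × 32 × 0.023 = 0.2723 kg/m.
D = 3.1²/(4π × 43 × 0.2723²) = 0.240 m²/day.

0.240 m²/day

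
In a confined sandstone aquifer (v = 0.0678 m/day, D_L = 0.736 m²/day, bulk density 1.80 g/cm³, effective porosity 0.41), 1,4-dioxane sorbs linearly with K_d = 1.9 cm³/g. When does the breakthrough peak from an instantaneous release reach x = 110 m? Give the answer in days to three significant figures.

13700 days

Retardation factor R = 1 + ρ_b·K_d/n = 1 + 1.80 × 1.9/0.41 = 9.341.
Sorption retards both mechanisms: v_R = v/R = 0.007258 m/day, D_R = D/R = 0.07879 m²/day.
Peak time from v_R²t² + 2D_R t − x² = 0: t = (√(D_R² + v_R²x²) − D_R)/v_R².
√(D_R² + v_R²x²) = √(0.07879² + 0.007258² × 110²) = 0.8023; v_R² = 5.268e-05.
t = (0.8023 − 0.07879)/5.268e-05 = 13700 days.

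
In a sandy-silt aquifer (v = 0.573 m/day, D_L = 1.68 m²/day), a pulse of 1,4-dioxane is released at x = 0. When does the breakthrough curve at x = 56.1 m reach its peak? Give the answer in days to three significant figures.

For the 1D instantaneous-source solution, setting ∂C/∂t = 0 at fixed x gives v²t² + 2Dt − x² = 0, so t = (√(D² + v²x²) − D)/v².
√(D² + v²x²) = √(1.68² + 0.573² × 56.1²) = 32.19; v² = 0.328329.
t = (32.19 − 1.68)/0.328329 = 92.9 days (vs. the pure-advection estimate x/v = 97.9 d).

92.9 days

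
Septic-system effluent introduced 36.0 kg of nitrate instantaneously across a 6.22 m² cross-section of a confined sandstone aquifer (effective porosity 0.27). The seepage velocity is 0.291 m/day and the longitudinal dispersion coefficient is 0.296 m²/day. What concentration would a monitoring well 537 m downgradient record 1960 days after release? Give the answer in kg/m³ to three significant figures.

For an instantaneous plane source, C(x,t) = M/(n_e·A·√(4πDt)) · exp(−(x−vt)²/(4Dt)), with n_e·A the pore (flow) area.
Plume center vt = 0.291 × 1960 = 570.36 m, so the well at 537 m is 33.36 m upgradient of the peak.
√(4πDt) = 85.38 m, giving peak height M/(n_e·A·√(4πDt)) = 36.0/(0.27 × 6.22 × 85.38) = 0.2511 kg/m³.
(x−vt)²/(4Dt) = (-33.36)²/(4 × 0.296 × 1960) = 0.4796; exp(−0.4796) = 0.6190.
C = 0.2511 × 0.6190 = 0.155 kg/m³.

0.155 kg/m³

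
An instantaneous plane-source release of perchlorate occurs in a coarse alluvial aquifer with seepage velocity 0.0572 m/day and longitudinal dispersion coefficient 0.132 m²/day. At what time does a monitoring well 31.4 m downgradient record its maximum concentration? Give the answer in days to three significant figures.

510 days

For the 1D instantaneous-source solution, setting ∂C/∂t = 0 at fixed x gives v²t² + 2Dt − x² = 0, so t = (√(D² + v²x²) − D)/v².
√(D² + v²x²) = √(0.132² + 0.0572² × 31.4²) = 1.801; v² = 0.00327184.
t = (1.801 − 0.132)/0.00327184 = 510 days (vs. the pure-advection estimate x/v = 549 d).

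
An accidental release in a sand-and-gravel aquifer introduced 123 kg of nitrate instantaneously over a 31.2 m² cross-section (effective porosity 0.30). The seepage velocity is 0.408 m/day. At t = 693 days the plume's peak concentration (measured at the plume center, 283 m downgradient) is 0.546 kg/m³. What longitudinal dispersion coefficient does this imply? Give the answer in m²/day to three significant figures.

0.0665 m²/day

At the plume center C_max = M/(n_e·A·√(4πDt)), so D = M²/(4πt·(n_e·A·C_max)²).
n_e·A·C_max = 0.30 × 31.2 × 0.546 = 5.111 kg/m.
D = 123²/(4π × 693 × 5.111²) = 0.0665 m²/day.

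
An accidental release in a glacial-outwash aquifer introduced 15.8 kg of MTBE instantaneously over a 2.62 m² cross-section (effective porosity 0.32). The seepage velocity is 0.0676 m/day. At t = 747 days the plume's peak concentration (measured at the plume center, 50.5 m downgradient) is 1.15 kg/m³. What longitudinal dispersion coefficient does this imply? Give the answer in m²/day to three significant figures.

At the plume center C_max = M/(n_e·A·√(4πDt)), so D = M²/(4πt·(n_e·A·C_max)²).
n_e·A·C_max = 0.32 × 2.62 × 1.15 = 0.9642 kg/m.
D = 15.8²/(4π × 747 × 0.9642²) = 0.0286 m²/day.

0.0286 m²/day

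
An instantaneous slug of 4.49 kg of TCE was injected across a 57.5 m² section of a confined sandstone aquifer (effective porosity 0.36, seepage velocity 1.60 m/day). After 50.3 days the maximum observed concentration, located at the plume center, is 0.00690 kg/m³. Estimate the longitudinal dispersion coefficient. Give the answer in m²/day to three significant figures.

1.56 m²/day

At the plume center C_max = M/(n_e·A·√(4πDt)), so D = M²/(4πt·(n_e·A·C_max)²).
n_e·A·C_max = 0.36 × 57.5 × 0.00690 = 0.1428 kg/m.
D = 4.49²/(4π × 50.3 × 0.1428²) = 1.56 m²/day.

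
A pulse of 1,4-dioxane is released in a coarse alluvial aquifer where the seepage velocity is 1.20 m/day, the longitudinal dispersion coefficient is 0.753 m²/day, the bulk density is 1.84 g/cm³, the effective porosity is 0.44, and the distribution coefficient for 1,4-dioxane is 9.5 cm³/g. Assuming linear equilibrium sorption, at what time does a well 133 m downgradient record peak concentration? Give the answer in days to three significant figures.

Retardation factor R = 1 + ρ_b·K_d/n = 1 + 1.84 × 9.5/0.44 = 40.73.
Sorption retards both mechanisms: v_R = v/R = 0.02946 m/day, D_R = D/R = 0.01849 m²/day.
Peak time from v_R²t² + 2D_R t − x² = 0: t = (√(D_R² + v_R²x²) − D_R)/v_R².
√(D_R² + v_R²x²) = √(0.01849² + 0.02946² × 133²) = 3.918; v_R² = 0.0008679.
t = (3.918 − 0.01849)/0.0008679 = 4490 days.

4490 days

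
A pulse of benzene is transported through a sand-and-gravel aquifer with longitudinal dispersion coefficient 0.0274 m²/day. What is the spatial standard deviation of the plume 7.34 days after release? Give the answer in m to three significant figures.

Dispersive spreading gives a Gaussian with σ² = 2Dt; advection only shifts the center.
σ = √(2 × 0.0274 × 7.34) = 0.634 m.

0.634 m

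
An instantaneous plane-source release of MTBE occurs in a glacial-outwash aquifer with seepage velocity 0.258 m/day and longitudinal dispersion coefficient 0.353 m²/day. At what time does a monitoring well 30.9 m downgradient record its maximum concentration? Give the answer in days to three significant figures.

For the 1D instantaneous-source solution, setting ∂C/∂t = 0 at fixed x gives v²t² + 2Dt − x² = 0, so t = (√(D² + v²x²) − D)/v².
√(D² + v²x²) = √(0.353² + 0.258² × 30.9²) = 7.980; v² = 0.066564.
t = (7.980 − 0.353)/0.066564 = 115 days (vs. the pure-advection estimate x/v = 120 d).

115 days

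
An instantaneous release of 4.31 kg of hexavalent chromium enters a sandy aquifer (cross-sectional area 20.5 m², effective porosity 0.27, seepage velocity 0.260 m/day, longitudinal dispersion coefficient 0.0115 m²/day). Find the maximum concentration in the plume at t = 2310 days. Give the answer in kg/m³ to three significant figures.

The peak of an instantaneous 1D plume sits at x = vt; there the Gaussian factor is 1 and C_max = M/(n_e·A·√(4πDt)), where n_e·A is the pore area the mass is dissolved in.
√(4πDt) = √(4π × 0.0115 × 2310) = 18.27 m, so C_max = 4.31/(0.27 × 20.5 × 18.27) = 0.0426 kg/m³.

0.0426 kg/m³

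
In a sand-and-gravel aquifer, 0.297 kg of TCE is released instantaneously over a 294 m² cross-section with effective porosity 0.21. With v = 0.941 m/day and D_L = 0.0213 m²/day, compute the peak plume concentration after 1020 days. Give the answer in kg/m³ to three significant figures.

The peak of an instantaneous 1D plume sits at x = vt; there the Gaussian factor is 1 and C_max = M/(n_e·A·√(4πDt)), where n_e·A is the pore area the mass is dissolved in.
√(4πDt) = √(4π × 0.0213 × 1020) = 16.52 m, so C_max = 0.297/(0.21 × 294 × 16.52) = 0.000291 kg/m³.

0.000291 kg/m³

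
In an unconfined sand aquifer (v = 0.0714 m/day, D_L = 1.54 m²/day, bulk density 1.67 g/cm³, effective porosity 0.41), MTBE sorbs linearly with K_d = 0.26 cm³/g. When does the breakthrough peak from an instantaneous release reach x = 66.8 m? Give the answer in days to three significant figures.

1400 days

Retardation factor R = 1 + ρ_b·K_d/n = 1 + 1.67 × 0.26/0.41 = 2.059.
Sorption retards both mechanisms: v_R = v/R = 0.03468 m/day, D_R = D/R = 0.7479 m²/day.
Peak time from v_R²t² + 2D_R t − x² = 0: t = (√(D_R² + v_R²x²) − D_R)/v_R².
√(D_R² + v_R²x²) = √(0.7479² + 0.03468² × 66.8²) = 2.434; v_R² = 0.001203.
t = (2.434 − 0.7479)/0.001203 = 1400 days.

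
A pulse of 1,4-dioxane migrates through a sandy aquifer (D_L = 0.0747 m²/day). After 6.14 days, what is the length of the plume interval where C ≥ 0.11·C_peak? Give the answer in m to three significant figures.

4.02 m

The plume is Gaussian with σ = √(2Dt) = √(2 × 0.0747 × 6.14) = 0.9578 m.
C/C_peak = exp(−Δx²/(2σ²)) = 0.11 ⇒ Δx = σ·√(−2 ln 0.11) = 0.9578 × 2.101 = 2.012 m.
Width = 2Δx = 4.02 m.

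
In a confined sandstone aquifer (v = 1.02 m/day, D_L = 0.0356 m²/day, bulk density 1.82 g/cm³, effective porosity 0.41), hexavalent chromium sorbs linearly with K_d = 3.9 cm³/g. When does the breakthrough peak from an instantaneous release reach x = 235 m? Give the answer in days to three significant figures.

4220 days

Retardation factor R = 1 + ρ_b·K_d/n = 1 + 1.82 × 3.9/0.41 = 18.31.
Sorption retards both mechanisms: v_R = v/R = 0.05571 m/day, D_R = D/R = 0.001944 m²/day.
Peak time from v_R²t² + 2D_R t − x² = 0: t = (√(D_R² + v_R²x²) − D_R)/v_R².
√(D_R² + v_R²x²) = √(0.001944² + 0.05571² × 235²) = 13.09; v_R² = 0.003104.
t = (13.09 − 0.001944)/0.003104 = 4220 days.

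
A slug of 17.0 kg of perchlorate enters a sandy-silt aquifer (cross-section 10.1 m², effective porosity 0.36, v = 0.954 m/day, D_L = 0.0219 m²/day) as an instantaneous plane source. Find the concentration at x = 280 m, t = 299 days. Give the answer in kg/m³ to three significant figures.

0.180 kg/m³

For an instantaneous plane source, C(x,t) = M/(n_e·A·√(4πDt)) · exp(−(x−vt)²/(4Dt)), with n_e·A the pore (flow) area.
Plume center vt = 0.954 × 299 = 285.246 m, so the well at 280 m is 5.246 m upgradient of the peak.
√(4πDt) = 9.071 m, giving peak height M/(n_e·A·√(4πDt)) = 17.0/(0.36 × 10.1 × 9.071) = 0.5154 kg/m³.
(x−vt)²/(4Dt) = (-5.246)²/(4 × 0.0219 × 299) = 1.051; exp(−1.051) = 0.3496.
C = 0.5154 × 0.3496 = 0.180 kg/m³.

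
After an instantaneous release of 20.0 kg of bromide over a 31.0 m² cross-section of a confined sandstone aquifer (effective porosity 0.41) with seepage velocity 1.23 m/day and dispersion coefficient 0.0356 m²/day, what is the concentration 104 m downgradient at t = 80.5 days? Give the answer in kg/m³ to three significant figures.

0.0300 kg/m³

For an instantaneous plane source, C(x,t) = M/(n_e·A·√(4πDt)) · exp(−(x−vt)²/(4Dt)), with n_e·A the pore (flow) area.
Plume center vt = 1.23 × 80.5 = 99.015 m, so the well at 104 m is 4.985 m downgradient of the peak.
√(4πDt) = 6.001 m, giving peak height M/(n_e·A·√(4πDt)) = 20.0/(0.41 × 31.0 × 6.001) = 0.2622 kg/m³.
(x−vt)²/(4Dt) = (4.985)²/(4 × 0.0356 × 80.5) = 2.168; exp(−2.168) = 0.1144.
C = 0.2622 × 0.1144 = 0.0300 kg/m³.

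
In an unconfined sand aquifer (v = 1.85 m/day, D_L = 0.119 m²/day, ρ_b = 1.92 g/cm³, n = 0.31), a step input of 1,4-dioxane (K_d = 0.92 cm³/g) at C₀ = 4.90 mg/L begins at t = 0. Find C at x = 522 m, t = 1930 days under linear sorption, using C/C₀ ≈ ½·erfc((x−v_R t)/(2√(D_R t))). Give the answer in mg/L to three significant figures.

Retardation factor R = 1 + ρ_b·K_d/n = 1 + 1.92 × 0.92/0.31 = 6.698.
Sorption retards both mechanisms: v_R = v/R = 0.2762 m/day, D_R = D/R = 0.01777 m²/day.
v_R·t = 0.2762 × 1930 = 533.066 m; 2√(D_R t) = 11.71 m; argument = (522 − 533.066)/11.71 = -0.9450.
C = C₀ × ½·erfc(-0.9450) = 4.90 × 0.9093 = 4.46 mg/L.

4.46 mg/L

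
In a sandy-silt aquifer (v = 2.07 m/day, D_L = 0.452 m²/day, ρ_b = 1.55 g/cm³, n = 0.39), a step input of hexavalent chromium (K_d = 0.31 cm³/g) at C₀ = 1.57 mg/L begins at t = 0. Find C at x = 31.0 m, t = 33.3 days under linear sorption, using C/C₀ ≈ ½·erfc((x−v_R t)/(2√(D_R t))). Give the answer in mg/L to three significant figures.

0.765 mg/L

Retardation factor R = 1 + ρ_b·K_d/n = 1 + 1.55 × 0.31/0.39 = 2.232.
Sorption retards both mechanisms: v_R = v/R = 0.9274 m/day, D_R = D/R = 0.2025 m²/day.
v_R·t = 0.9274 × 33.3 = 30.88242 m; 2√(D_R t) = 5.194 m; argument = (31.0 − 30.88242)/5.194 = 0.02264.
C = C₀ × ½·erfc(0.02264) = 1.57 × 0.4872 = 0.765 mg/L.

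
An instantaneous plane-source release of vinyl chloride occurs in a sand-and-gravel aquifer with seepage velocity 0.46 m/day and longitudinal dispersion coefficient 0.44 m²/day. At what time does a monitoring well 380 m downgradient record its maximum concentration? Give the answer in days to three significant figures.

For the 1D instantaneous-source solution, setting ∂C/∂t = 0 at fixed x gives v²t² + 2Dt − x² = 0, so t = (√(D² + v²x²) − D)/v².
√(D² + v²x²) = √(0.44² + 0.46² × 380²) = 174.8; v² = 0.2116.
t = (174.8 − 0.44)/0.2116 = 824 days (vs. the pure-advection estimate x/v = 826 d).

824 days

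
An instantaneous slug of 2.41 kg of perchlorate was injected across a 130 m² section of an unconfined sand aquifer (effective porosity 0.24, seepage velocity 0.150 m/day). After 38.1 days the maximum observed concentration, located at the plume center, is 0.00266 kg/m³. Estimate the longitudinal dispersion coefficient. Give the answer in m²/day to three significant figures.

1.76 m²/day

At the plume center C_max = M/(n_e·A·√(4πDt)), so D = M²/(4πt·(n_e·A·C_max)²).
n_e·A·C_max = 0.24 × 130 × 0.00266 = 0.08299 kg/m.
D = 2.41²/(4π × 38.1 × 0.08299²) = 1.76 m²/day.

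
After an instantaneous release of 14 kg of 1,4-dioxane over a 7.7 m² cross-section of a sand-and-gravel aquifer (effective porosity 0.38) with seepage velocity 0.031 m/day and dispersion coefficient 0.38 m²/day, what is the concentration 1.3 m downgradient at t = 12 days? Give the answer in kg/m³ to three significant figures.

0.603 kg/m³

For an instantaneous plane source, C(x,t) = M/(n_e·A·√(4πDt)) · exp(−(x−vt)²/(4Dt)), with n_e·A the pore (flow) area.
Plume center vt = 0.031 × 12 = 0.372 m, so the well at 1.3 m is 0.928 m downgradient of the peak.
√(4πDt) = 7.570 m, giving peak height M/(n_e·A·√(4πDt)) = 14/(0.38 × 7.7 × 7.570) = 0.6321 kg/m³.
(x−vt)²/(4Dt) = (0.928)²/(4 × 0.38 × 12) = 0.04721; exp(−0.04721) = 0.9539.
C = 0.6321 × 0.9539 = 0.603 kg/m³.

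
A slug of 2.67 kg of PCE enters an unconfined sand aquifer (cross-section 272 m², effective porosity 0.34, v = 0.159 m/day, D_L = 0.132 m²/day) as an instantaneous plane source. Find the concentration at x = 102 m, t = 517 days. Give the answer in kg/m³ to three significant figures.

0.000235 kg/m³

For an instantaneous plane source, C(x,t) = M/(n_e·A·√(4πDt)) · exp(−(x−vt)²/(4Dt)), with n_e·A the pore (flow) area.
Plume center vt = 0.159 × 517 = 82.203 m, so the well at 102 m is 19.797 m downgradient of the peak.
√(4πDt) = 29.28 m, giving peak height M/(n_e·A·√(4πDt)) = 2.67/(0.34 × 272 × 29.28) = 0.0009860 kg/m³.
(x−vt)²/(4Dt) = (19.797)²/(4 × 0.132 × 517) = 1.436; exp(−1.436) = 0.2379.
C = 0.0009860 × 0.2379 = 0.000235 kg/m³.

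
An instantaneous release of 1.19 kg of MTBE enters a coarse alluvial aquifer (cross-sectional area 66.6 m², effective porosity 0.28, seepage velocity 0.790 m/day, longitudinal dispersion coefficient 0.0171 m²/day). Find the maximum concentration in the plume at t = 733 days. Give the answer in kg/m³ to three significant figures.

The peak of an instantaneous 1D plume sits at x = vt; there the Gaussian factor is 1 and C_max = M/(n_e·A·√(4πDt)), where n_e·A is the pore area the mass is dissolved in.
√(4πDt) = √(4π × 0.0171 × 733) = 12.55 m, so C_max = 1.19/(0.28 × 66.6 × 12.55) = 0.00508 kg/m³.

0.00508 kg/m³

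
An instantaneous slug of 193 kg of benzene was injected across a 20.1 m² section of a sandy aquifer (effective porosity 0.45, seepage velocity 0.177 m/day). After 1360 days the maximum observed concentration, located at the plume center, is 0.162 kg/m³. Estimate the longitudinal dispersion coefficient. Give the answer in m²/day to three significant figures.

At the plume center C_max = M/(n_e·A·√(4πDt)), so D = M²/(4πt·(n_e·A·C_max)²).
n_e·A·C_max = 0.45 × 20.1 × 0.162 = 1.465 kg/m.
D = 193²/(4π × 1360 × 1.465²) = 1.02 m²/day.

1.02 m²/day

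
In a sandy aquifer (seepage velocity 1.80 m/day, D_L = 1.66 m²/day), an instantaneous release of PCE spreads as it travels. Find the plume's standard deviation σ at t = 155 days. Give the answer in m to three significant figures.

Dispersive spreading gives a Gaussian with σ² = 2Dt; advection only shifts the center.
σ = √(2 × 1.66 × 155) = 22.7 m.

22.7 m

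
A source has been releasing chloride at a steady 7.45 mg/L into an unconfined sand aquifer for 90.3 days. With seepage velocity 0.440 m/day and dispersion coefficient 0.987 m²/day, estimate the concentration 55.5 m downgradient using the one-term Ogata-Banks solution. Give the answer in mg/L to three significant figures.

For a continuous step input, C/C₀ ≈ ½·erfc((x−vt)/(2√(Dt))).
vt = 0.440 × 90.3 = 39.732 m and 2√(Dt) = 2√(0.987 × 90.3) = 18.88 m.
Argument (x−vt)/(2√(Dt)) = (55.5 − 39.732)/18.88 = 0.8352; ½·erfc(0.8352) = 0.1188.
C = 7.45 × 0.1188 = 0.885 mg/L.

0.885 mg/L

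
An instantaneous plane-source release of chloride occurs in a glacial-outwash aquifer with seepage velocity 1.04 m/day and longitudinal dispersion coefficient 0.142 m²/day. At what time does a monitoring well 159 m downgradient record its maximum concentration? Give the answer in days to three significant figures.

For the 1D instantaneous-source solution, setting ∂C/∂t = 0 at fixed x gives v²t² + 2Dt − x² = 0, so t = (√(D² + v²x²) − D)/v².
√(D² + v²x²) = √(0.142² + 1.04² × 159²) = 165.4; v² = 1.0816.
t = (165.4 − 0.142)/1.0816 = 153 days (vs. the pure-advection estimate x/v = 153 d).

153 days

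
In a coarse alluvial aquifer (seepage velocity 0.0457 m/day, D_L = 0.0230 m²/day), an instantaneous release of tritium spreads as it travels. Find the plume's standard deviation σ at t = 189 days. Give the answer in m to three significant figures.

Dispersive spreading gives a Gaussian with σ² = 2Dt; advection only shifts the center.
σ = √(2 × 0.0230 × 189) = 2.95 m.

2.95 m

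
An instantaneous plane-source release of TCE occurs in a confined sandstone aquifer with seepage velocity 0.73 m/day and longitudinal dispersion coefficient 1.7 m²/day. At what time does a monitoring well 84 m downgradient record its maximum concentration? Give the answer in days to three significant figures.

112 days

For the 1D instantaneous-source solution, setting ∂C/∂t = 0 at fixed x gives v²t² + 2Dt − x² = 0, so t = (√(D² + v²x²) − D)/v².
√(D² + v²x²) = √(1.7² + 0.73² × 84²) = 61.34; v² = 0.5329.
t = (61.34 − 1.7)/0.5329 = 112 days (vs. the pure-advection estimate x/v = 115 d).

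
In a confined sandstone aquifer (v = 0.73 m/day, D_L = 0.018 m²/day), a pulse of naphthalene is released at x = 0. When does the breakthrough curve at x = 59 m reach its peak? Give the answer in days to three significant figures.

For the 1D instantaneous-source solution, setting ∂C/∂t = 0 at fixed x gives v²t² + 2Dt − x² = 0, so t = (√(D² + v²x²) − D)/v².
√(D² + v²x²) = √(0.018² + 0.73² × 59²) = 43.07; v² = 0.5329.
t = (43.07 − 0.018)/0.5329 = 80.8 days (vs. the pure-advection estimate x/v = 80.8 d).

80.8 days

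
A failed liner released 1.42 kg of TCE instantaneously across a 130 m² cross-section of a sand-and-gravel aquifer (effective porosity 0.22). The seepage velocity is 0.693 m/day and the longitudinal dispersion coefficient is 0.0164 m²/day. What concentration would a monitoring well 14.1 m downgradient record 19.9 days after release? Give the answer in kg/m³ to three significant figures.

For an instantaneous plane source, C(x,t) = M/(n_e·A·√(4πDt)) · exp(−(x−vt)²/(4Dt)), with n_e·A the pore (flow) area.
Plume center vt = 0.693 × 19.9 = 13.7907 m, so the well at 14.1 m is 0.3093 m downgradient of the peak.
√(4πDt) = 2.025 m, giving peak height M/(n_e·A·√(4πDt)) = 1.42/(0.22 × 130 × 2.025) = 0.02452 kg/m³.
(x−vt)²/(4Dt) = (0.3093)²/(4 × 0.0164 × 19.9) = 0.07328; exp(−0.07328) = 0.9293.
C = 0.02452 × 0.9293 = 0.0228 kg/m³.

0.0228 kg/m³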